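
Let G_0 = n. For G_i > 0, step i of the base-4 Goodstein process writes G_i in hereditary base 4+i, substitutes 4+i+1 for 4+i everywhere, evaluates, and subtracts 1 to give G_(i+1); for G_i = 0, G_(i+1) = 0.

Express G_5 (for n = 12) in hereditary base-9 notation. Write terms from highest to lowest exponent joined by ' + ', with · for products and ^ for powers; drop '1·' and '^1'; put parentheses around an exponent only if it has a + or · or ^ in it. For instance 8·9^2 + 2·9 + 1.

2·9

G_0=12  [base 4] 3·4  →[4↦5]→  3·5 = 15  −1 ⇒ G_1=14
G_1=14  [base 5] 2·5 + 4  →[5↦6]→  2·6 + 4 = 16  −1 ⇒ G_2=15
G_2=15  [base 6] 2·6 + 3  →[6↦7]→  2·7 + 3 = 17  −1 ⇒ G_3=16
G_3=16  [base 7] 2·7 + 2  →[7↦8]→  2·8 + 2 = 18  −1 ⇒ G_4=17
G_4=17  [base 8] 2·8 + 1  →[8↦9]→  2·9 + 1 = 19  −1 ⇒ G_5=18
G_5=18  [base 9] 2·9  →[9↦10]→  2·10 = 20  −1 ⇒ G_6=19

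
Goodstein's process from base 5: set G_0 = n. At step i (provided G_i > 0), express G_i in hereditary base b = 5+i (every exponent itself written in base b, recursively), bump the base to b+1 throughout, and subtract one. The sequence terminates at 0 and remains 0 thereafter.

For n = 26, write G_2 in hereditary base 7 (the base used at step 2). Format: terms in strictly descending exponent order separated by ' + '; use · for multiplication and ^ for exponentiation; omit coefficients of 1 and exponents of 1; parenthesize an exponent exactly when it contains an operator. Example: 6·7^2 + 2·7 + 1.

step 0: 26 = 5^2 + 1; sub 6 for 5: 6^2 + 1; = 37; G_1 = 37−1 = 36
step 1: 36 = 6^2; sub 7 for 6: 7^2; = 49; G_2 = 49−1 = 48

6·7 + 6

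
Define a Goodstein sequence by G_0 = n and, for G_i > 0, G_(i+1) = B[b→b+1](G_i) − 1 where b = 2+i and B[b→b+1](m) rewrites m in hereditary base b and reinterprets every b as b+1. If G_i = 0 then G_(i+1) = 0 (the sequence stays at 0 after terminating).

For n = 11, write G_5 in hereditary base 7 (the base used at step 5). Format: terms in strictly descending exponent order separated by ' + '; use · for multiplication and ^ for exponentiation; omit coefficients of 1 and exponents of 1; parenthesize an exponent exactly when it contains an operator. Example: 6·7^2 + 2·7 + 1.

7^(7 + 1)

(0) 11|_2 = 2^(2 + 1) + 2 + 1 ↦ 3^(3 + 1) + 3 + 1|_3 = 85 ⇒ 84
(1) 84|_3 = 3^(3 + 1) + 3 ↦ 4^(4 + 1) + 4|_4 = 1028 ⇒ 1027
(2) 1027|_4 = 4^(4 + 1) + 3 ↦ 5^(5 + 1) + 3|_5 = 15628 ⇒ 15627
(3) 15627|_5 = 5^(5 + 1) + 2 ↦ 6^(6 + 1) + 2|_6 = 279938 ⇒ 279937
(4) 279937|_6 = 6^(6 + 1) + 1 ↦ 7^(7 + 1) + 1|_7 = 5764802 ⇒ 5764801
(5) 5764801|_7 = 7^(7 + 1) ↦ 8^(8 + 1)|_8 = 134217728 ⇒ 134217727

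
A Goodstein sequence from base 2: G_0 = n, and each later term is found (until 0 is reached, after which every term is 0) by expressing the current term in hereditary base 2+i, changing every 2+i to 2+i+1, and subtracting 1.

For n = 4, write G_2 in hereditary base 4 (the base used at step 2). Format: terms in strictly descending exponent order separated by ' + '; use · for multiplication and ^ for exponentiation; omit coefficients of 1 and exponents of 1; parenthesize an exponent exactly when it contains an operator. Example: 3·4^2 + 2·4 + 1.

2·4^2 + 2·4 + 1

G_0=4  [base 2] 2^2  →[2↦3]→  3^3 = 27  −1 ⇒ G_1=26
G_1=26  [base 3] 2·3^2 + 2·3 + 2  →[3↦4]→  2·4^2 + 2·4 + 2 = 42  −1 ⇒ G_2=41
G_2=41  [base 4] 2·4^2 + 2·4 + 1  →[4↦5]→  2·5^2 + 2·5 + 1 = 61  −1 ⇒ G_3=60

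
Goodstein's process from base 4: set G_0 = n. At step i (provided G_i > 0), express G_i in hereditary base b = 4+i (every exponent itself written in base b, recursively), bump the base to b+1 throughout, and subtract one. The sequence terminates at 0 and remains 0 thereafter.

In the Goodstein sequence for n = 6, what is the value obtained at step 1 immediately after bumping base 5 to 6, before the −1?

7

6 —HB4→ 4 + 2 —bump→ 5 + 2 = 7 —(−1)→ 6
6 —HB5→ 5 + 1 —bump→ 6 + 1 = 7 —(−1)→ 6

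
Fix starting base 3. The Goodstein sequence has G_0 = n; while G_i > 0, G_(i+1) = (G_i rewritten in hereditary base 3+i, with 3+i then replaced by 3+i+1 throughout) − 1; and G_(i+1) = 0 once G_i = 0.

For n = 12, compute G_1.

19

i=0: 12 = 3^2 + 3 (b=3); 3→4: 4^2 + 4 = 20; 20−1 = 19
i=1: 19 = 4^2 + 3 (b=4); 4→5: 5^2 + 3 = 28; 28−1 = 27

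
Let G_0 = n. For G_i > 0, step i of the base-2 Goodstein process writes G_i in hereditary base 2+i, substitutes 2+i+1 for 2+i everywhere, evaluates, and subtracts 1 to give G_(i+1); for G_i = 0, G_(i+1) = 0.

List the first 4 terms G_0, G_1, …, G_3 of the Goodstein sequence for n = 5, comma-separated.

5 —HB2→ 2^2 + 1 —bump→ 3^3 + 1 = 28 —(−1)→ 27
27 —HB3→ 3^3 —bump→ 4^4 = 256 —(−1)→ 255
255 —HB4→ 3·4^3 + 3·4^2 + 3·4 + 3 —bump→ 3·5^3 + 3·5^2 + 3·5 + 3 = 468 —(−1)→ 467

5, 27, 255, 467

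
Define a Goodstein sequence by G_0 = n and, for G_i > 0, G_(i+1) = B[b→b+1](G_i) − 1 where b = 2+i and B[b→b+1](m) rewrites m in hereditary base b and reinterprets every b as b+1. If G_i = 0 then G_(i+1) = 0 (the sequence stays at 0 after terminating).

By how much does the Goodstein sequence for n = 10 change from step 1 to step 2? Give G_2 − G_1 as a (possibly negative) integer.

942

(0) 10|_2 = 2^(2 + 1) + 2 ↦ 3^(3 + 1) + 3|_3 = 84 ⇒ 83
(1) 83|_3 = 3^(3 + 1) + 2 ↦ 4^(4 + 1) + 2|_4 = 1026 ⇒ 1025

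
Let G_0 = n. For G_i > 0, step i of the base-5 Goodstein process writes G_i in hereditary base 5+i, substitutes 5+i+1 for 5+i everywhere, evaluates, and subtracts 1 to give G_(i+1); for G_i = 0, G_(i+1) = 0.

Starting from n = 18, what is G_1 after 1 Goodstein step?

20

G_0=18  [base 5] 3·5 + 3  →[5↦6]→  3·6 + 3 = 21  −1 ⇒ G_1=20
G_1=20  [base 6] 3·6 + 2  →[6↦7]→  3·7 + 2 = 23  −1 ⇒ G_2=22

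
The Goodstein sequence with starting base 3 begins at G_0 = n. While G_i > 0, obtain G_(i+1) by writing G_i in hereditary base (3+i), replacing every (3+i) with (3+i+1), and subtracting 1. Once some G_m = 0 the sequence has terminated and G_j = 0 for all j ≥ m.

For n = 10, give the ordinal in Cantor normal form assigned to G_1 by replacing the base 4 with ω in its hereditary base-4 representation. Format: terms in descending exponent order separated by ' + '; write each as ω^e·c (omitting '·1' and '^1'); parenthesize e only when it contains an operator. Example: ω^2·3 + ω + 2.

base 3: 10 = 3^2 + 1; at 4: 4^2 + 1 = 17; next = 16
base 4: 16 = 4^2; at 5: 5^2 = 25; next = 24

ω^2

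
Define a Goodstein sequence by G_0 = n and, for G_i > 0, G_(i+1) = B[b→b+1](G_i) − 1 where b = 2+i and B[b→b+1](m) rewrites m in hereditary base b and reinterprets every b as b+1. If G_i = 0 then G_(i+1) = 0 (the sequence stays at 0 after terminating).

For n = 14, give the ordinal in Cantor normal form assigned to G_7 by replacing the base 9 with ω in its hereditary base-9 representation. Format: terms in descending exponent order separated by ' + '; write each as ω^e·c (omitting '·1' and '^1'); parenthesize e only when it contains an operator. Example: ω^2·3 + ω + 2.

ω^(ω + 1) + ω^5·5 + ω^4·5 + ω^3·5 + ω^2·5 + ω·5 + 2

step 0: 14 = 2^(2 + 1) + 2^2 + 2; sub 3 for 2: 3^(3 + 1) + 3^3 + 3; = 111; G_1 = 111−1 = 110
step 1: 110 = 3^(3 + 1) + 3^3 + 2; sub 4 for 3: 4^(4 + 1) + 4^4 + 2; = 1282; G_2 = 1282−1 = 1281
step 2: 1281 = 4^(4 + 1) + 4^4 + 1; sub 5 for 4: 5^(5 + 1) + 5^5 + 1; = 18751; G_3 = 18751−1 = 18750
step 3: 18750 = 5^(5 + 1) + 5^5; sub 6 for 5: 6^(6 + 1) + 6^6; = 326592; G_4 = 326592−1 = 326591
step 4: 326591 = 6^(6 + 1) + 5·6^5 + 5·6^4 + 5·6^3 + 5·6^2 + 5·6 + 5; sub 7 for 6: 7^(7 + 1) + 5·7^5 + 5·7^4 + 5·7^3 + 5·7^2 + 5·7 + 5; = 5862841; G_5 = 5862841−1 = 5862840
step 5: 5862840 = 7^(7 + 1) + 5·7^5 + 5·7^4 + 5·7^3 + 5·7^2 + 5·7 + 4; sub 8 for 7: 8^(8 + 1) + 5·8^5 + 5·8^4 + 5·8^3 + 5·8^2 + 5·8 + 4; = 134404972; G_6 = 134404972−1 = 134404971
step 6: 134404971 = 8^(8 + 1) + 5·8^5 + 5·8^4 + 5·8^3 + 5·8^2 + 5·8 + 3; sub 9 for 8: 9^(9 + 1) + 5·9^5 + 5·9^4 + 5·9^3 + 5·9^2 + 5·9 + 3; = 3487116549; G_7 = 3487116549−1 = 3487116548
step 7: 3487116548 = 9^(9 + 1) + 5·9^5 + 5·9^4 + 5·9^3 + 5·9^2 + 5·9 + 2; sub 10 for 9: 10^(10 + 1) + 5·10^5 + 5·10^4 + 5·10^3 + 5·10^2 + 5·10 + 2; = 100000555552; G_8 = 100000555552−1 = 100000555551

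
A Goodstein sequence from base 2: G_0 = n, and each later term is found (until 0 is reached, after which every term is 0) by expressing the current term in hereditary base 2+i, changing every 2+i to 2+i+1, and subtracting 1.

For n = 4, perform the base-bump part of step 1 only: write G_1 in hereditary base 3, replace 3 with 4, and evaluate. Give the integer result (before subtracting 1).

[0] 4 ≡ 2^2 (base 2). Lift 3: 27. −1: 26.
[1] 26 ≡ 2·3^2 + 2·3 + 2 (base 3). Lift 4: 42. −1: 41.

42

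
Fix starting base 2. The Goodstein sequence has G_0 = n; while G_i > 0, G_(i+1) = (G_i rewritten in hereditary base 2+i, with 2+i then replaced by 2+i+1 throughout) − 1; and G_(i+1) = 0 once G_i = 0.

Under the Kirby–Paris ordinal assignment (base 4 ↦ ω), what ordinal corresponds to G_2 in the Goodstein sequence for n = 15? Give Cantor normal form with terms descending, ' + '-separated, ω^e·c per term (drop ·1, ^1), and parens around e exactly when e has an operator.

ω^(ω + 1) + ω^ω + 3

G_0 = 15. HB_2(15) = 2^(2 + 1) + 2^2 + 2 + 1. Bump = 112. G_1 = 111.
G_1 = 111. HB_3(111) = 3^(3 + 1) + 3^3 + 3. Bump = 1284. G_2 = 1283.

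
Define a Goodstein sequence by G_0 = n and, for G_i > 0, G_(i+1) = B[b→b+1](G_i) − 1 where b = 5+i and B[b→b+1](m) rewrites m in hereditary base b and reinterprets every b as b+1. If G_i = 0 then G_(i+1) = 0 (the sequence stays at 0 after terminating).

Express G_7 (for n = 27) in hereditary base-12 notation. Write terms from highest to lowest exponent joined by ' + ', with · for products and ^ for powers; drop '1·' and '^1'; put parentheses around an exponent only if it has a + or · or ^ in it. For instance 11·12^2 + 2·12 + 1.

27 —HB5→ 5^2 + 2 —bump→ 6^2 + 2 = 38 —(−1)→ 37
37 —HB6→ 6^2 + 1 —bump→ 7^2 + 1 = 50 —(−1)→ 49
49 —HB7→ 7^2 —bump→ 8^2 = 64 —(−1)→ 63
63 —HB8→ 7·8 + 7 —bump→ 7·9 + 7 = 70 —(−1)→ 69
69 —HB9→ 7·9 + 6 —bump→ 7·10 + 6 = 76 —(−1)→ 75
75 —HB10→ 7·10 + 5 —bump→ 7·11 + 5 = 82 —(−1)→ 81
81 —HB11→ 7·11 + 4 —bump→ 7·12 + 4 = 88 —(−1)→ 87

7·12 + 3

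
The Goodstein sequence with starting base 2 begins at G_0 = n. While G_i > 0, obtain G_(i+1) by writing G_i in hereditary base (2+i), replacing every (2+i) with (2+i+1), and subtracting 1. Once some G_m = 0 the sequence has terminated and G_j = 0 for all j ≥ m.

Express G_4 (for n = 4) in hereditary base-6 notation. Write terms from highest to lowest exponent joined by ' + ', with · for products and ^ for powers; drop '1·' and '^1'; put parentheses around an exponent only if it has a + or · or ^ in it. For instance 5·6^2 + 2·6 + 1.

2·6^2 + 6 + 5

G_0 = 4. HB_2(4) = 2^2. Bump = 27. G_1 = 26.
G_1 = 26. HB_3(26) = 2·3^2 + 2·3 + 2. Bump = 42. G_2 = 41.
G_2 = 41. HB_4(41) = 2·4^2 + 2·4 + 1. Bump = 61. G_3 = 60.
G_3 = 60. HB_5(60) = 2·5^2 + 2·5. Bump = 84. G_4 = 83.
G_4 = 83. HB_6(83) = 2·6^2 + 6 + 5. Bump = 110. G_5 = 109.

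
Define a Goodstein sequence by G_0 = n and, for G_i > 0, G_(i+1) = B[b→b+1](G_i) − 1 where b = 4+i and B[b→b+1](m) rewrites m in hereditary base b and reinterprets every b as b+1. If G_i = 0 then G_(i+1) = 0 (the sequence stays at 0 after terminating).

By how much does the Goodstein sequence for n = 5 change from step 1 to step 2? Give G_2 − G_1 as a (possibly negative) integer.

0

[0] 5 ≡ 4 + 1 (base 4). Lift 5: 6. −1: 5.
[1] 5 ≡ 5 (base 5). Lift 6: 6. −1: 5.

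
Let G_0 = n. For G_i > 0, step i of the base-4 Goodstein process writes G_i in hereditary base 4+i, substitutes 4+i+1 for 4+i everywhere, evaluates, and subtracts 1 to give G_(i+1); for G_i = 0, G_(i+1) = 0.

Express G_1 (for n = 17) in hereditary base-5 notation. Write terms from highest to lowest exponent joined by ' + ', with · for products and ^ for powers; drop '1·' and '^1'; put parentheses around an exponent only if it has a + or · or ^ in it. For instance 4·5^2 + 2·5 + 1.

5^2

(0) 17|_4 = 4^2 + 1 ↦ 5^2 + 1|_5 = 26 ⇒ 25
(1) 25|_5 = 5^2 ↦ 6^2|_6 = 36 ⇒ 35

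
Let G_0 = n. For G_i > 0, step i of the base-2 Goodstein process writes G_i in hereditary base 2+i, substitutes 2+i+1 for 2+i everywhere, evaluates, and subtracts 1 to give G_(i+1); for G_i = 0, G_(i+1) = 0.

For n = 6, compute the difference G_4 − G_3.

43530

6 —HB2→ 2^2 + 2 —bump→ 3^3 + 3 = 30 —(−1)→ 29
29 —HB3→ 3^3 + 2 —bump→ 4^4 + 2 = 258 —(−1)→ 257
257 —HB4→ 4^4 + 1 —bump→ 5^5 + 1 = 3126 —(−1)→ 3125
3125 —HB5→ 5^5 —bump→ 6^6 = 46656 —(−1)→ 46655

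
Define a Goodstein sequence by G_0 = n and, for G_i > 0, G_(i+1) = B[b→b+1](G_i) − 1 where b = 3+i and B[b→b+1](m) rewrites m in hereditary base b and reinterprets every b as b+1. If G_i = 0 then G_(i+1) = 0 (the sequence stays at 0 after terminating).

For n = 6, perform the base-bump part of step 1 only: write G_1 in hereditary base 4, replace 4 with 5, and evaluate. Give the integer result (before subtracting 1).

step 0: 6 = 2·3; sub 4 for 3: 2·4; = 8; G_1 = 8−1 = 7
step 1: 7 = 4 + 3; sub 5 for 4: 5 + 3; = 8; G_2 = 8−1 = 7

8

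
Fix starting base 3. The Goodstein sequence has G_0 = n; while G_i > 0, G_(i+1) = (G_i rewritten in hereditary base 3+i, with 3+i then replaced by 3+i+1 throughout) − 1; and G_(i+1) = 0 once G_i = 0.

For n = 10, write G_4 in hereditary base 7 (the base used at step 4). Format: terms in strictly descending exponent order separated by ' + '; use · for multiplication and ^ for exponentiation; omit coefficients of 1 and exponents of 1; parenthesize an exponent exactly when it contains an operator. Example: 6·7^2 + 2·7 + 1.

base 3: 10 = 3^2 + 1; at 4: 4^2 + 1 = 17; next = 16
base 4: 16 = 4^2; at 5: 5^2 = 25; next = 24
base 5: 24 = 4·5 + 4; at 6: 4·6 + 4 = 28; next = 27
base 6: 27 = 4·6 + 3; at 7: 4·7 + 3 = 31; next = 30
base 7: 30 = 4·7 + 2; at 8: 4·8 + 2 = 34; next = 33

4·7 + 2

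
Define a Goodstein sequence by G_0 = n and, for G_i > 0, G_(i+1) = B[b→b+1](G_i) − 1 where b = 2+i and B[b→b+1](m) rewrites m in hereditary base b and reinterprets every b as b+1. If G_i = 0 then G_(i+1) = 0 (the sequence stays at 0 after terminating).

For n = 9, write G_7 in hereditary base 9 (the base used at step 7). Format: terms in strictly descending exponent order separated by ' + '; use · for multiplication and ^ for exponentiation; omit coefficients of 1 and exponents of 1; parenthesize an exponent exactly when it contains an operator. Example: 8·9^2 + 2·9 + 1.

3·9^9 + 3·9^3 + 3·9^2 + 2·9 + 6

(0) 9|_2 = 2^(2 + 1) + 1 ↦ 3^(3 + 1) + 1|_3 = 82 ⇒ 81
(1) 81|_3 = 3^(3 + 1) ↦ 4^(4 + 1)|_4 = 1024 ⇒ 1023
(2) 1023|_4 = 3·4^4 + 3·4^3 + 3·4^2 + 3·4 + 3 ↦ 3·5^5 + 3·5^3 + 3·5^2 + 3·5 + 3|_5 = 9843 ⇒ 9842
(3) 9842|_5 = 3·5^5 + 3·5^3 + 3·5^2 + 3·5 + 2 ↦ 3·6^6 + 3·6^3 + 3·6^2 + 3·6 + 2|_6 = 140744 ⇒ 140743
(4) 140743|_6 = 3·6^6 + 3·6^3 + 3·6^2 + 3·6 + 1 ↦ 3·7^7 + 3·7^3 + 3·7^2 + 3·7 + 1|_7 = 2471827 ⇒ 2471826
(5) 2471826|_7 = 3·7^7 + 3·7^3 + 3·7^2 + 3·7 ↦ 3·8^8 + 3·8^3 + 3·8^2 + 3·8|_8 = 50333400 ⇒ 50333399
(6) 50333399|_8 = 3·8^8 + 3·8^3 + 3·8^2 + 2·8 + 7 ↦ 3·9^9 + 3·9^3 + 3·9^2 + 2·9 + 7|_9 = 1162263922 ⇒ 1162263921
(7) 1162263921|_9 = 3·9^9 + 3·9^3 + 3·9^2 + 2·9 + 6 ↦ 3·10^10 + 3·10^3 + 3·10^2 + 2·10 + 6|_10 = 30000003326 ⇒ 30000003325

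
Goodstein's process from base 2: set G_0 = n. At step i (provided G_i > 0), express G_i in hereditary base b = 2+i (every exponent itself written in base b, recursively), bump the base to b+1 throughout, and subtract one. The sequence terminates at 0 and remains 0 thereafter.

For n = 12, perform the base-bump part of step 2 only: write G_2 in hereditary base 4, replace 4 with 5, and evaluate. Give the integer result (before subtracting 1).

15686

step 0: 12 = 2^(2 + 1) + 2^2; sub 3 for 2: 3^(3 + 1) + 3^3; = 108; G_1 = 108−1 = 107
step 1: 107 = 3^(3 + 1) + 2·3^2 + 2·3 + 2; sub 4 for 3: 4^(4 + 1) + 2·4^2 + 2·4 + 2; = 1066; G_2 = 1066−1 = 1065
step 2: 1065 = 4^(4 + 1) + 2·4^2 + 2·4 + 1; sub 5 for 4: 5^(5 + 1) + 2·5^2 + 2·5 + 1; = 15686; G_3 = 15686−1 = 15685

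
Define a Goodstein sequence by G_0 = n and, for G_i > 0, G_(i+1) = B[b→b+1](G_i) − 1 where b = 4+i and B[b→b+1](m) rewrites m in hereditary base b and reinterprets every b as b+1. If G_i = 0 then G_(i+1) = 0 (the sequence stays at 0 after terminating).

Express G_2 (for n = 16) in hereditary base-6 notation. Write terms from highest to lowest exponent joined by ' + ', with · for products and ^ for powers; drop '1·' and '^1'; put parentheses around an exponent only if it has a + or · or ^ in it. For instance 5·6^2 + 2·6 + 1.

4·6 + 3

[0] 16 ≡ 4^2 (base 4). Lift 5: 25. −1: 24.
[1] 24 ≡ 4·5 + 4 (base 5). Lift 6: 28. −1: 27.
[2] 27 ≡ 4·6 + 3 (base 6). Lift 7: 31. −1: 30.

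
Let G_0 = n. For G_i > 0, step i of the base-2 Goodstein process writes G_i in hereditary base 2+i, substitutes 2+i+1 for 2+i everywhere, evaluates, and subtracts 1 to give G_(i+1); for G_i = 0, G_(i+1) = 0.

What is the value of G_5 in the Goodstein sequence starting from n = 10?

base 2: 10 = 2^(2 + 1) + 2; at 3: 3^(3 + 1) + 3 = 84; next = 83
base 3: 83 = 3^(3 + 1) + 2; at 4: 4^(4 + 1) + 2 = 1026; next = 1025
base 4: 1025 = 4^(4 + 1) + 1; at 5: 5^(5 + 1) + 1 = 15626; next = 15625
base 5: 15625 = 5^(5 + 1); at 6: 6^(6 + 1) = 279936; next = 279935
base 6: 279935 = 5·6^6 + 5·6^5 + 5·6^4 + 5·6^3 + 5·6^2 + 5·6 + 5; at 7: 5·7^7 + 5·7^5 + 5·7^4 + 5·7^3 + 5·7^2 + 5·7 + 5 = 4215755; next = 4215754
base 7: 4215754 = 5·7^7 + 5·7^5 + 5·7^4 + 5·7^3 + 5·7^2 + 5·7 + 4; at 8: 5·8^8 + 5·8^5 + 5·8^4 + 5·8^3 + 5·8^2 + 5·8 + 4 = 84073324; next = 84073323

4215754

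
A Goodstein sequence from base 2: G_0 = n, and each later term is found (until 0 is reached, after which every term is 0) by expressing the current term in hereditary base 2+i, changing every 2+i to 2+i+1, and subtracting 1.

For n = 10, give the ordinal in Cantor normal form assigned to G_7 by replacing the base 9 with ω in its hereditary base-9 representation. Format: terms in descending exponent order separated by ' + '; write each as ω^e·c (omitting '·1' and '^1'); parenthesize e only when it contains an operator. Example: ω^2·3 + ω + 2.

i=0: 10 = 2^(2 + 1) + 2 (b=2); 2→3: 3^(3 + 1) + 3 = 84; 84−1 = 83
i=1: 83 = 3^(3 + 1) + 2 (b=3); 3→4: 4^(4 + 1) + 2 = 1026; 1026−1 = 1025
i=2: 1025 = 4^(4 + 1) + 1 (b=4); 4→5: 5^(5 + 1) + 1 = 15626; 15626−1 = 15625
i=3: 15625 = 5^(5 + 1) (b=5); 5→6: 6^(6 + 1) = 279936; 279936−1 = 279935
i=4: 279935 = 5·6^6 + 5·6^5 + 5·6^4 + 5·6^3 + 5·6^2 + 5·6 + 5 (b=6); 6→7: 5·7^7 + 5·7^5 + 5·7^4 + 5·7^3 + 5·7^2 + 5·7 + 5 = 4215755; 4215755−1 = 4215754
i=5: 4215754 = 5·7^7 + 5·7^5 + 5·7^4 + 5·7^3 + 5·7^2 + 5·7 + 4 (b=7); 7→8: 5·8^8 + 5·8^5 + 5·8^4 + 5·8^3 + 5·8^2 + 5·8 + 4 = 84073324; 84073324−1 = 84073323
i=6: 84073323 = 5·8^8 + 5·8^5 + 5·8^4 + 5·8^3 + 5·8^2 + 5·8 + 3 (b=8); 8→9: 5·9^9 + 5·9^5 + 5·9^4 + 5·9^3 + 5·9^2 + 5·9 + 3 = 1937434593; 1937434593−1 = 1937434592
i=7: 1937434592 = 5·9^9 + 5·9^5 + 5·9^4 + 5·9^3 + 5·9^2 + 5·9 + 2 (b=9); 9→10: 5·10^10 + 5·10^5 + 5·10^4 + 5·10^3 + 5·10^2 + 5·10 + 2 = 50000555552; 50000555552−1 = 50000555551

ω^ω·5 + ω^5·5 + ω^4·5 + ω^3·5 + ω^2·5 + ω·5 + 2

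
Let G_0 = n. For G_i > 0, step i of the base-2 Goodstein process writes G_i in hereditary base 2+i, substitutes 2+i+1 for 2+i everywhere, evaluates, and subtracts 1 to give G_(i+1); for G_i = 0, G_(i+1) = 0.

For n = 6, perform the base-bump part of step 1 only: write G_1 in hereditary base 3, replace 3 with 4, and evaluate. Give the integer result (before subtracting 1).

258

(0) 6|_2 = 2^2 + 2 ↦ 3^3 + 3|_3 = 30 ⇒ 29
(1) 29|_3 = 3^3 + 2 ↦ 4^4 + 2|_4 = 258 ⇒ 257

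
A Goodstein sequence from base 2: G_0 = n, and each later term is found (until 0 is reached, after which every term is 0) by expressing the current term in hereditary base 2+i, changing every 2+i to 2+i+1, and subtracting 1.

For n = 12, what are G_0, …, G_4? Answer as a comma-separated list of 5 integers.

12, 107, 1065, 15685, 280019

base 2: 12 = 2^(2 + 1) + 2^2; at 3: 3^(3 + 1) + 3^3 = 108; next = 107
base 3: 107 = 3^(3 + 1) + 2·3^2 + 2·3 + 2; at 4: 4^(4 + 1) + 2·4^2 + 2·4 + 2 = 1066; next = 1065
base 4: 1065 = 4^(4 + 1) + 2·4^2 + 2·4 + 1; at 5: 5^(5 + 1) + 2·5^2 + 2·5 + 1 = 15686; next = 15685
base 5: 15685 = 5^(5 + 1) + 2·5^2 + 2·5; at 6: 6^(6 + 1) + 2·6^2 + 2·6 = 280020; next = 280019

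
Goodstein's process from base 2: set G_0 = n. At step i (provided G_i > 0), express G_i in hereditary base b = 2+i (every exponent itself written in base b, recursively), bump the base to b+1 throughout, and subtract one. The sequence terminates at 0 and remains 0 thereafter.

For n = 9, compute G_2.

[0] 9 ≡ 2^(2 + 1) + 1 (base 2). Lift 3: 82. −1: 81.
[1] 81 ≡ 3^(3 + 1) (base 3). Lift 4: 1024. −1: 1023.
[2] 1023 ≡ 3·4^4 + 3·4^3 + 3·4^2 + 3·4 + 3 (base 4). Lift 5: 9843. −1: 9842.

1023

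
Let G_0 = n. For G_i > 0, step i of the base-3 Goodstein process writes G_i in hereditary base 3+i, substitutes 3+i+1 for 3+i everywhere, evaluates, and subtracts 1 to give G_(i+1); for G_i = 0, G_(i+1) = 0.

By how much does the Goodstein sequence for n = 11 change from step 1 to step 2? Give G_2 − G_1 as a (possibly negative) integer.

8

step 0: 11 = 3^2 + 2; sub 4 for 3: 4^2 + 2; = 18; G_1 = 18−1 = 17
step 1: 17 = 4^2 + 1; sub 5 for 4: 5^2 + 1; = 26; G_2 = 26−1 = 25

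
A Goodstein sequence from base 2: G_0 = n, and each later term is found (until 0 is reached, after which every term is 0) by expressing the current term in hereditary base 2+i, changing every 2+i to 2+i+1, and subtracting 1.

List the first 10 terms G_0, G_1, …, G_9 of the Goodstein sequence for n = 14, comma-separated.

step 0: 14 = 2^(2 + 1) + 2^2 + 2; sub 3 for 2: 3^(3 + 1) + 3^3 + 3; = 111; G_1 = 111−1 = 110
step 1: 110 = 3^(3 + 1) + 3^3 + 2; sub 4 for 3: 4^(4 + 1) + 4^4 + 2; = 1282; G_2 = 1282−1 = 1281
step 2: 1281 = 4^(4 + 1) + 4^4 + 1; sub 5 for 4: 5^(5 + 1) + 5^5 + 1; = 18751; G_3 = 18751−1 = 18750
step 3: 18750 = 5^(5 + 1) + 5^5; sub 6 for 5: 6^(6 + 1) + 6^6; = 326592; G_4 = 326592−1 = 326591
step 4: 326591 = 6^(6 + 1) + 5·6^5 + 5·6^4 + 5·6^3 + 5·6^2 + 5·6 + 5; sub 7 for 6: 7^(7 + 1) + 5·7^5 + 5·7^4 + 5·7^3 + 5·7^2 + 5·7 + 5; = 5862841; G_5 = 5862841−1 = 5862840
step 5: 5862840 = 7^(7 + 1) + 5·7^5 + 5·7^4 + 5·7^3 + 5·7^2 + 5·7 + 4; sub 8 for 7: 8^(8 + 1) + 5·8^5 + 5·8^4 + 5·8^3 + 5·8^2 + 5·8 + 4; = 134404972; G_6 = 134404972−1 = 134404971
step 6: 134404971 = 8^(8 + 1) + 5·8^5 + 5·8^4 + 5·8^3 + 5·8^2 + 5·8 + 3; sub 9 for 8: 9^(9 + 1) + 5·9^5 + 5·9^4 + 5·9^3 + 5·9^2 + 5·9 + 3; = 3487116549; G_7 = 3487116549−1 = 3487116548
step 7: 3487116548 = 9^(9 + 1) + 5·9^5 + 5·9^4 + 5·9^3 + 5·9^2 + 5·9 + 2; sub 10 for 9: 10^(10 + 1) + 5·10^5 + 5·10^4 + 5·10^3 + 5·10^2 + 5·10 + 2; = 100000555552; G_8 = 100000555552−1 = 100000555551
step 8: 100000555551 = 10^(10 + 1) + 5·10^5 + 5·10^4 + 5·10^3 + 5·10^2 + 5·10 + 1; sub 11 for 10: 11^(11 + 1) + 5·11^5 + 5·11^4 + 5·11^3 + 5·11^2 + 5·11 + 1; = 3138429262497; G_9 = 3138429262497−1 = 3138429262496

14, 110, 1281, 18750, 326591, 5862840, 134404971, 3487116548, 100000555551, 3138429262496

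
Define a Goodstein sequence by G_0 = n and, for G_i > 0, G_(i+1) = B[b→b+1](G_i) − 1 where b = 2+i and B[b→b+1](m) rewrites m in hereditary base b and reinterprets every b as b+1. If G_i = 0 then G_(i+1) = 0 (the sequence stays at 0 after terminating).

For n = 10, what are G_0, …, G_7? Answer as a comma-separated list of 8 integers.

10, 83, 1025, 15625, 279935, 4215754, 84073323, 1937434592

i=0: 10 = 2^(2 + 1) + 2 (b=2); 2→3: 3^(3 + 1) + 3 = 84; 84−1 = 83
i=1: 83 = 3^(3 + 1) + 2 (b=3); 3→4: 4^(4 + 1) + 2 = 1026; 1026−1 = 1025
i=2: 1025 = 4^(4 + 1) + 1 (b=4); 4→5: 5^(5 + 1) + 1 = 15626; 15626−1 = 15625
i=3: 15625 = 5^(5 + 1) (b=5); 5→6: 6^(6 + 1) = 279936; 279936−1 = 279935
i=4: 279935 = 5·6^6 + 5·6^5 + 5·6^4 + 5·6^3 + 5·6^2 + 5·6 + 5 (b=6); 6→7: 5·7^7 + 5·7^5 + 5·7^4 + 5·7^3 + 5·7^2 + 5·7 + 5 = 4215755; 4215755−1 = 4215754
i=5: 4215754 = 5·7^7 + 5·7^5 + 5·7^4 + 5·7^3 + 5·7^2 + 5·7 + 4 (b=7); 7→8: 5·8^8 + 5·8^5 + 5·8^4 + 5·8^3 + 5·8^2 + 5·8 + 4 = 84073324; 84073324−1 = 84073323
i=6: 84073323 = 5·8^8 + 5·8^5 + 5·8^4 + 5·8^3 + 5·8^2 + 5·8 + 3 (b=8); 8→9: 5·9^9 + 5·9^5 + 5·9^4 + 5·9^3 + 5·9^2 + 5·9 + 3 = 1937434593; 1937434593−1 = 1937434592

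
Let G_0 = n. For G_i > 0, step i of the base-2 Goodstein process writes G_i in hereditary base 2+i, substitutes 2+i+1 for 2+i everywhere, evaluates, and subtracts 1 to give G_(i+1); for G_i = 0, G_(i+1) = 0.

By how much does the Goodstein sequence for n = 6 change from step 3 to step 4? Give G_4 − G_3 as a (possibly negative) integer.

i=0: 6 = 2^2 + 2 (b=2); 2→3: 3^3 + 3 = 30; 30−1 = 29
i=1: 29 = 3^3 + 2 (b=3); 3→4: 4^4 + 2 = 258; 258−1 = 257
i=2: 257 = 4^4 + 1 (b=4); 4→5: 5^5 + 1 = 3126; 3126−1 = 3125
i=3: 3125 = 5^5 (b=5); 5→6: 6^6 = 46656; 46656−1 = 46655

43530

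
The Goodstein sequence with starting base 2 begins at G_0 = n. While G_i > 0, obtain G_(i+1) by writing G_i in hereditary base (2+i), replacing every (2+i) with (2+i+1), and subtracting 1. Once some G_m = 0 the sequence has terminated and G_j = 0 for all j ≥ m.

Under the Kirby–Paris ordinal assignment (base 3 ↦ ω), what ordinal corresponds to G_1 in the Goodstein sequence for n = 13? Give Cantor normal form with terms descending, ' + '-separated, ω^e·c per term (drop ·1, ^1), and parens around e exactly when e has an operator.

ω^(ω + 1) + ω^ω

[0] 13 ≡ 2^(2 + 1) + 2^2 + 1 (base 2). Lift 3: 109. −1: 108.
[1] 108 ≡ 3^(3 + 1) + 3^3 (base 3). Lift 4: 1280. −1: 1279.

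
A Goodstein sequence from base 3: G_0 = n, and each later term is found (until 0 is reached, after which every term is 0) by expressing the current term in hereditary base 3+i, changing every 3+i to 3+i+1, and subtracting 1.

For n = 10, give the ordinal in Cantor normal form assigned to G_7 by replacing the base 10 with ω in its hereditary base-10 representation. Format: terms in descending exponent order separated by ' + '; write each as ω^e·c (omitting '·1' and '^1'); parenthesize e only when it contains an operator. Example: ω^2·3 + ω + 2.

ω·3 + 9

base 3: 10 = 3^2 + 1; at 4: 4^2 + 1 = 17; next = 16
base 4: 16 = 4^2; at 5: 5^2 = 25; next = 24
base 5: 24 = 4·5 + 4; at 6: 4·6 + 4 = 28; next = 27
base 6: 27 = 4·6 + 3; at 7: 4·7 + 3 = 31; next = 30
base 7: 30 = 4·7 + 2; at 8: 4·8 + 2 = 34; next = 33
base 8: 33 = 4·8 + 1; at 9: 4·9 + 1 = 37; next = 36
base 9: 36 = 4·9; at 10: 4·10 = 40; next = 39
base 10: 39 = 3·10 + 9; at 11: 3·11 + 9 = 42; next = 41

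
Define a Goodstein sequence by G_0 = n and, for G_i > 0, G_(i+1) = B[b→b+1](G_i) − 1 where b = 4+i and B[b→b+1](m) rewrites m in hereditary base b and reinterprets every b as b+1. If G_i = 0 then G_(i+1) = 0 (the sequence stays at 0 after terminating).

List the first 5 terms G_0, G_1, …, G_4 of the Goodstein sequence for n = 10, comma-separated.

10 —HB4→ 2·4 + 2 —bump→ 2·5 + 2 = 12 —(−1)→ 11
11 —HB5→ 2·5 + 1 —bump→ 2·6 + 1 = 13 —(−1)→ 12
12 —HB6→ 2·6 —bump→ 2·7 = 14 —(−1)→ 13
13 —HB7→ 7 + 6 —bump→ 8 + 6 = 14 —(−1)→ 13

10, 11, 12, 13, 13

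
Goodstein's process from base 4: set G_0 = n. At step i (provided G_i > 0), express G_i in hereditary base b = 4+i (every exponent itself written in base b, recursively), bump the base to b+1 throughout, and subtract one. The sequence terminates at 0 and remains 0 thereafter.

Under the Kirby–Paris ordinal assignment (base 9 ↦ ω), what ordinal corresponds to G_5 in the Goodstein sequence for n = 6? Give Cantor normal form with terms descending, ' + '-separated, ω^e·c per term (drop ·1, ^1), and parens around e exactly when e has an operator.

4

step 0: 6 = 4 + 2; sub 5 for 4: 5 + 2; = 7; G_1 = 7−1 = 6
step 1: 6 = 5 + 1; sub 6 for 5: 6 + 1; = 7; G_2 = 7−1 = 6
step 2: 6 = 6; sub 7 for 6: 7; = 7; G_3 = 7−1 = 6
step 3: 6 = 6; sub 8 for 7: 6; = 6; G_4 = 6−1 = 5
step 4: 5 = 5; sub 9 for 8: 5; = 5; G_5 = 5−1 = 4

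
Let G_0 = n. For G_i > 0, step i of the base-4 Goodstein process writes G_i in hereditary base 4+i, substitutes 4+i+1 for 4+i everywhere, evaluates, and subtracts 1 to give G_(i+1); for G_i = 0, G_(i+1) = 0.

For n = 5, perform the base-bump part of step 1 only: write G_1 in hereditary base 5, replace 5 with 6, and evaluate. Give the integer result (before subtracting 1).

6

step 0: 5 = 4 + 1; sub 5 for 4: 5 + 1; = 6; G_1 = 6−1 = 5
step 1: 5 = 5; sub 6 for 5: 6; = 6; G_2 = 6−1 = 5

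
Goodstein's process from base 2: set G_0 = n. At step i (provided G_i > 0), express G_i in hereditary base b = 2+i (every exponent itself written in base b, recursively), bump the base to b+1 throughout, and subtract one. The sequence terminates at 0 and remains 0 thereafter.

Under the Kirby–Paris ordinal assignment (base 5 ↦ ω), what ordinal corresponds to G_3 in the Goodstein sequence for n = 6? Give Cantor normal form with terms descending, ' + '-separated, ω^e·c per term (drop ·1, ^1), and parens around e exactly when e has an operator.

ω^ω

(0) 6|_2 = 2^2 + 2 ↦ 3^3 + 3|_3 = 30 ⇒ 29
(1) 29|_3 = 3^3 + 2 ↦ 4^4 + 2|_4 = 258 ⇒ 257
(2) 257|_4 = 4^4 + 1 ↦ 5^5 + 1|_5 = 3126 ⇒ 3125
(3) 3125|_5 = 5^5 ↦ 6^6|_6 = 46656 ⇒ 46655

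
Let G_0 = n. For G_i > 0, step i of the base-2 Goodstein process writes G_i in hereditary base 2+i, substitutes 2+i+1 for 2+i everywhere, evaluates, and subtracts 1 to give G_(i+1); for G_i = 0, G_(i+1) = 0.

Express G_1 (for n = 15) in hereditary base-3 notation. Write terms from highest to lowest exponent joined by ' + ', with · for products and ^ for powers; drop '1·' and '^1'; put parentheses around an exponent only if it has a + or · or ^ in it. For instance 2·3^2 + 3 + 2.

3^(3 + 1) + 3^3 + 3

G_0 = 15. HB_2(15) = 2^(2 + 1) + 2^2 + 2 + 1. Bump = 112. G_1 = 111.
G_1 = 111. HB_3(111) = 3^(3 + 1) + 3^3 + 3. Bump = 1284. G_2 = 1283.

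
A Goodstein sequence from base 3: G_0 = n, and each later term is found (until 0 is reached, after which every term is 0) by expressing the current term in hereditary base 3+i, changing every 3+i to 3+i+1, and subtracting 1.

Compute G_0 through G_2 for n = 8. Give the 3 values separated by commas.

(0) 8|_3 = 2·3 + 2 ↦ 2·4 + 2|_4 = 10 ⇒ 9
(1) 9|_4 = 2·4 + 1 ↦ 2·5 + 1|_5 = 11 ⇒ 10

8, 9, 10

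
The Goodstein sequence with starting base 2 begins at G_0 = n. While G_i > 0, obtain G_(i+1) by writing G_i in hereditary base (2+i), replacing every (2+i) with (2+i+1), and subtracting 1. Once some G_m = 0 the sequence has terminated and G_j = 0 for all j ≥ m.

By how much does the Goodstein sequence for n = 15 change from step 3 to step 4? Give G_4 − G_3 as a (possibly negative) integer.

15 —HB2→ 2^(2 + 1) + 2^2 + 2 + 1 —bump→ 3^(3 + 1) + 3^3 + 3 + 1 = 112 —(−1)→ 111
111 —HB3→ 3^(3 + 1) + 3^3 + 3 —bump→ 4^(4 + 1) + 4^4 + 4 = 1284 —(−1)→ 1283
1283 —HB4→ 4^(4 + 1) + 4^4 + 3 —bump→ 5^(5 + 1) + 5^5 + 3 = 18753 —(−1)→ 18752
18752 —HB5→ 5^(5 + 1) + 5^5 + 2 —bump→ 6^(6 + 1) + 6^6 + 2 = 326594 —(−1)→ 326593

307841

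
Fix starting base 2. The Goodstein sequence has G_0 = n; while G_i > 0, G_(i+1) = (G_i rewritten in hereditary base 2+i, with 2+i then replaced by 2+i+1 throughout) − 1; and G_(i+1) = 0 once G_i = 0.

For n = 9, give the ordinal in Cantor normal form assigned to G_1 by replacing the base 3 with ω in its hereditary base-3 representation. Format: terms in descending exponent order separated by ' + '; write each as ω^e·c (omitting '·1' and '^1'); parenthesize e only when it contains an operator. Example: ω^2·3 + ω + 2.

base 2: 9 = 2^(2 + 1) + 1; at 3: 3^(3 + 1) + 1 = 82; next = 81
base 3: 81 = 3^(3 + 1); at 4: 4^(4 + 1) = 1024; next = 1023

ω^(ω + 1)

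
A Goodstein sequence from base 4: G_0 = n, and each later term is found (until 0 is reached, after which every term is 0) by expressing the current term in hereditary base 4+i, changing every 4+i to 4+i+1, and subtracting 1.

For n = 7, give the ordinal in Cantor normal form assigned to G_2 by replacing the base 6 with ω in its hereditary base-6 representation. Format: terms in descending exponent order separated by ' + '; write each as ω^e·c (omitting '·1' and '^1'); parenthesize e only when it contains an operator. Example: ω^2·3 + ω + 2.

ω + 1

i=0: 7 = 4 + 3 (b=4); 4→5: 5 + 3 = 8; 8−1 = 7
i=1: 7 = 5 + 2 (b=5); 5→6: 6 + 2 = 8; 8−1 = 7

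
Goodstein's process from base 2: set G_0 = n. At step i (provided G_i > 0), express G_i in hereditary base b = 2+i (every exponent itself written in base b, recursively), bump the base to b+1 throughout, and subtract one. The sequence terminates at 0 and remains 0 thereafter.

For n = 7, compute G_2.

259

7 —HB2→ 2^2 + 2 + 1 —bump→ 3^3 + 3 + 1 = 31 —(−1)→ 30
30 —HB3→ 3^3 + 3 —bump→ 4^4 + 4 = 260 —(−1)→ 259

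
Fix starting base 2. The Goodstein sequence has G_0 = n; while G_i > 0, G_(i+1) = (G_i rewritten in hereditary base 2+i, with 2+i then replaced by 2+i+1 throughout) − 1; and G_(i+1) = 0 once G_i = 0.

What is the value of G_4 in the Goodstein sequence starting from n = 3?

1

3 —HB2→ 2 + 1 —bump→ 3 + 1 = 4 —(−1)→ 3
3 —HB3→ 3 —bump→ 4 = 4 —(−1)→ 3
3 —HB4→ 3 —bump→ 3 = 3 —(−1)→ 2
2 —HB5→ 2 —bump→ 2 = 2 —(−1)→ 1
1 —HB6→ 1 —bump→ 1 = 1 —(−1)→ 0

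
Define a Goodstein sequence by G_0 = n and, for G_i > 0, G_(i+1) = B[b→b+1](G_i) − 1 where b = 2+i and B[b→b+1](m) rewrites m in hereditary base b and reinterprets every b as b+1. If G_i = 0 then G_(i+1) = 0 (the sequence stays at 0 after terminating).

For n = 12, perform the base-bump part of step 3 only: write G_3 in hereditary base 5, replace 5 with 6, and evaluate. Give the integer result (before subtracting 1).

280020

12 —HB2→ 2^(2 + 1) + 2^2 —bump→ 3^(3 + 1) + 3^3 = 108 —(−1)→ 107
107 —HB3→ 3^(3 + 1) + 2·3^2 + 2·3 + 2 —bump→ 4^(4 + 1) + 2·4^2 + 2·4 + 2 = 1066 —(−1)→ 1065
1065 —HB4→ 4^(4 + 1) + 2·4^2 + 2·4 + 1 —bump→ 5^(5 + 1) + 2·5^2 + 2·5 + 1 = 15686 —(−1)→ 15685
15685 —HB5→ 5^(5 + 1) + 2·5^2 + 2·5 —bump→ 6^(6 + 1) + 2·6^2 + 2·6 = 280020 —(−1)→ 280019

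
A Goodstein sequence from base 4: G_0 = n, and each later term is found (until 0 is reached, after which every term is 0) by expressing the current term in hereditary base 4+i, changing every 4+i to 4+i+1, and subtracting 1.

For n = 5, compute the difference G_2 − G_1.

0

[0] 5 ≡ 4 + 1 (base 4). Lift 5: 6. −1: 5.
[1] 5 ≡ 5 (base 5). Lift 6: 6. −1: 5.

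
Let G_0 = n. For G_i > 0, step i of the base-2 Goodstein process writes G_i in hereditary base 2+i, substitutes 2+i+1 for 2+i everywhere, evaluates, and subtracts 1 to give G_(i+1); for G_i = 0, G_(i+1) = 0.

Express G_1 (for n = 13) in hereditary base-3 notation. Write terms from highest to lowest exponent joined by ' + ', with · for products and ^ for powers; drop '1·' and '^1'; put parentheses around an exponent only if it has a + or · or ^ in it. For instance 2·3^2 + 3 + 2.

3^(3 + 1) + 3^3

G_0 = 13. HB_2(13) = 2^(2 + 1) + 2^2 + 1. Bump = 109. G_1 = 108.
G_1 = 108. HB_3(108) = 3^(3 + 1) + 3^3. Bump = 1280. G_2 = 1279.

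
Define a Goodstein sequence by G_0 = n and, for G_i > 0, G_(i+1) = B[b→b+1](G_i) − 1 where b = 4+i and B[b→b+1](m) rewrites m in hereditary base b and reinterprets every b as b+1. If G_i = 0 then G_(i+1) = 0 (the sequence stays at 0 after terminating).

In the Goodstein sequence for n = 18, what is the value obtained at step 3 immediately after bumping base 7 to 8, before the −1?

54

(0) 18|_4 = 4^2 + 2 ↦ 5^2 + 2|_5 = 27 ⇒ 26
(1) 26|_5 = 5^2 + 1 ↦ 6^2 + 1|_6 = 37 ⇒ 36
(2) 36|_6 = 6^2 ↦ 7^2|_7 = 49 ⇒ 48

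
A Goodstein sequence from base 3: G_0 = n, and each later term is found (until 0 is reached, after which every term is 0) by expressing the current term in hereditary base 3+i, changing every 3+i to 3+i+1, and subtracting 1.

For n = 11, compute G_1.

step 0: 11 = 3^2 + 2; sub 4 for 3: 4^2 + 2; = 18; G_1 = 18−1 = 17
step 1: 17 = 4^2 + 1; sub 5 for 4: 5^2 + 1; = 26; G_2 = 26−1 = 25

17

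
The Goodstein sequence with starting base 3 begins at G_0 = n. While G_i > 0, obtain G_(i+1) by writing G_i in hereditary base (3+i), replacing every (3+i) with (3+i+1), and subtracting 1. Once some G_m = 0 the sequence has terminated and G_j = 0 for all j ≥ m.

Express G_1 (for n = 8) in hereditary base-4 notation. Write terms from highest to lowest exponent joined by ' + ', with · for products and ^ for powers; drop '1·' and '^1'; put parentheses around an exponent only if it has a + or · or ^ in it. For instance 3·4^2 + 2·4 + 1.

[0] 8 ≡ 2·3 + 2 (base 3). Lift 4: 10. −1: 9.
[1] 9 ≡ 2·4 + 1 (base 4). Lift 5: 11. −1: 10.

2·4 + 1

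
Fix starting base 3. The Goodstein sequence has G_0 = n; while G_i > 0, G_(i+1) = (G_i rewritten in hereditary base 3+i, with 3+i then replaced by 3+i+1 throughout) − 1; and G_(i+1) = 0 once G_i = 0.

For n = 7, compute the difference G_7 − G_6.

0

step 0: 7 = 2·3 + 1; sub 4 for 3: 2·4 + 1; = 9; G_1 = 9−1 = 8
step 1: 8 = 2·4; sub 5 for 4: 2·5; = 10; G_2 = 10−1 = 9
step 2: 9 = 5 + 4; sub 6 for 5: 6 + 4; = 10; G_3 = 10−1 = 9
step 3: 9 = 6 + 3; sub 7 for 6: 7 + 3; = 10; G_4 = 10−1 = 9
step 4: 9 = 7 + 2; sub 8 for 7: 8 + 2; = 10; G_5 = 10−1 = 9
step 5: 9 = 8 + 1; sub 9 for 8: 9 + 1; = 10; G_6 = 10−1 = 9
step 6: 9 = 9; sub 10 for 9: 10; = 10; G_7 = 10−1 = 9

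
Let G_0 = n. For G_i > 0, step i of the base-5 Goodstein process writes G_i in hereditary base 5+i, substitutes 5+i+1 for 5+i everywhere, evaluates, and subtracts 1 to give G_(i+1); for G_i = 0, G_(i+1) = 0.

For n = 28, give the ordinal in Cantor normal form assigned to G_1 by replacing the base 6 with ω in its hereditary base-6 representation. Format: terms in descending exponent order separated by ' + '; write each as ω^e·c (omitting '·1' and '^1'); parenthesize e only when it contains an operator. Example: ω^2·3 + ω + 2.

ω^2 + 2

(0) 28|_5 = 5^2 + 3 ↦ 6^2 + 3|_6 = 39 ⇒ 38
(1) 38|_6 = 6^2 + 2 ↦ 7^2 + 2|_7 = 51 ⇒ 50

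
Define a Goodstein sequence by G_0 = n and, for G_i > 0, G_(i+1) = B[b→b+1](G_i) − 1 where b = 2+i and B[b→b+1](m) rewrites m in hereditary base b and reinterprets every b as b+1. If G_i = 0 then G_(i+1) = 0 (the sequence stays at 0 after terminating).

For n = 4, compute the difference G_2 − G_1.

[0] 4 ≡ 2^2 (base 2). Lift 3: 27. −1: 26.
[1] 26 ≡ 2·3^2 + 2·3 + 2 (base 3). Lift 4: 42. −1: 41.

15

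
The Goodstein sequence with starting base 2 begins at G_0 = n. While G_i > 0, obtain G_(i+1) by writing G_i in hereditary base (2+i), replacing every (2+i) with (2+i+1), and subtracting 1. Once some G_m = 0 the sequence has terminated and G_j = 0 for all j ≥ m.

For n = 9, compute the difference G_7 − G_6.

1111930522

step 0: 9 = 2^(2 + 1) + 1; sub 3 for 2: 3^(3 + 1) + 1; = 82; G_1 = 82−1 = 81
step 1: 81 = 3^(3 + 1); sub 4 for 3: 4^(4 + 1); = 1024; G_2 = 1024−1 = 1023
step 2: 1023 = 3·4^4 + 3·4^3 + 3·4^2 + 3·4 + 3; sub 5 for 4: 3·5^5 + 3·5^3 + 3·5^2 + 3·5 + 3; = 9843; G_3 = 9843−1 = 9842
step 3: 9842 = 3·5^5 + 3·5^3 + 3·5^2 + 3·5 + 2; sub 6 for 5: 3·6^6 + 3·6^3 + 3·6^2 + 3·6 + 2; = 140744; G_4 = 140744−1 = 140743
step 4: 140743 = 3·6^6 + 3·6^3 + 3·6^2 + 3·6 + 1; sub 7 for 6: 3·7^7 + 3·7^3 + 3·7^2 + 3·7 + 1; = 2471827; G_5 = 2471827−1 = 2471826
step 5: 2471826 = 3·7^7 + 3·7^3 + 3·7^2 + 3·7; sub 8 for 7: 3·8^8 + 3·8^3 + 3·8^2 + 3·8; = 50333400; G_6 = 50333400−1 = 50333399
step 6: 50333399 = 3·8^8 + 3·8^3 + 3·8^2 + 2·8 + 7; sub 9 for 8: 3·9^9 + 3·9^3 + 3·9^2 + 2·9 + 7; = 1162263922; G_7 = 1162263922−1 = 1162263921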